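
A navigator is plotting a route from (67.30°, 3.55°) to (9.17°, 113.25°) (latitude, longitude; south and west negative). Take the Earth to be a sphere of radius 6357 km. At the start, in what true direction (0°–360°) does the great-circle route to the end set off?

N = sin Δλ·cos φ₂ = +0.9294;  D = cos φ₁ sin φ₂ − sin φ₁ cos φ₂ cos Δλ = +0.3685
initial course = atan2(N, D) = 68.37°

68.4°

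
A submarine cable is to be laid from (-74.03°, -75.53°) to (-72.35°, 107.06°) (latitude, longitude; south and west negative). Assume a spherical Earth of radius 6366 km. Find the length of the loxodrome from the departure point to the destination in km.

Δψ = ln[tan(π/4+φ₂/2)/tan(π/4+φ₁/2)] = +0.1015;  Δφ = +0.0293 rad,  Δλ = -3.0964 rad
q = Δφ/Δψ = 0.2890
d = R·√(Δφ² + q²Δλ²) = 6366·0.89522 = 5699 km

5699 km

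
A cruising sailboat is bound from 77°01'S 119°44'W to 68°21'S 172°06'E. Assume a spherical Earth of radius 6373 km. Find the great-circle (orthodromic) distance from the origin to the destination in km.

2283 km

cos σ = sin φ₁ sin φ₂ + cos φ₁ cos φ₂ cos Δλ
      = sin(-77.02°)sin(-68.35°) + cos(-77.02°)cos(-68.35°)cos(-68.17°) = 0.9365
σ = 20.525° → d = Rσ = 6373·0.35823 = 2283 km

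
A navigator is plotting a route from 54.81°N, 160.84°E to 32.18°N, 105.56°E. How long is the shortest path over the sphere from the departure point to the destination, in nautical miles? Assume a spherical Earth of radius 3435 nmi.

Haversine: a = sin²(Δφ/2)+cos φ₁ cos φ₂ sin²(Δλ/2) = 0.14347;  σ = 2·atan2(√a,√(1−a))
σ = 44.516° → d = Rσ = 3435·0.77694 = 2669 nmi

2669 nmi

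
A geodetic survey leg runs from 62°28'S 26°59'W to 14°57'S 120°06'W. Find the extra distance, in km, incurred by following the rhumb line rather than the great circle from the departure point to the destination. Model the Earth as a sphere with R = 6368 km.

Great circle: cos σ = sin φ₁ sin φ₂ + cos φ₁ cos φ₂ cos Δλ,  σ = 1.3649 rad → d_gc = 8691.5 km
Rhumb line: Δψ = +1.1425, q = Δφ/Δψ = 0.7259, d_rh = R√(Δφ²+q²Δλ²) = 9182.7 km
Excess = 9182.7 − 8691.5 = 491.2 ≈ 491 km

491 km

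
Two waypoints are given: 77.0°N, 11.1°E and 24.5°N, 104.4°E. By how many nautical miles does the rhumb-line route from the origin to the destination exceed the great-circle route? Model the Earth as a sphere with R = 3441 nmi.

311 nmi

Great circle: cos σ = sin φ₁ sin φ₂ + cos φ₁ cos φ₂ cos Δλ,  σ = 1.1677 rad → d_gc = 4018.0 nmi
Rhumb line: Δψ = -1.7309, q = Δφ/Δψ = 0.5294, d_rh = R√(Δφ²+q²Δλ²) = 4329.0 nmi
Excess = 4329.0 − 4018.0 = 311.0 ≈ 311 nmi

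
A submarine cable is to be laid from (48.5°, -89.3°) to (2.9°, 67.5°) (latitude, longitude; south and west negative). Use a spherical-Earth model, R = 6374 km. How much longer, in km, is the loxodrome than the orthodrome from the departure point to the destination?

Great circle: cos σ = sin φ₁ sin φ₂ + cos φ₁ cos φ₂ cos Δλ,  σ = 2.1777 rad → d_gc = 13881.0 km
Rhumb line: Δψ = -0.9199, q = Δφ/Δψ = 0.8651, d_rh = R√(Δφ²+q²Δλ²) = 15920.9 km
Excess = 15920.9 − 13881.0 = 2039.9 ≈ 2040 km

2040 km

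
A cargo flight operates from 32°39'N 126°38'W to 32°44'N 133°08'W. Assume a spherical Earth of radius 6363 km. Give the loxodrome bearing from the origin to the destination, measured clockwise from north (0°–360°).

270.9°

Meridional parts: M(φ₁)=+0.6035, M(φ₂)=+0.6052 → ΔM = +0.0017;  Δλ = -0.1134 rad
tan C = Δλ / ΔM = -65.6440 → C = 270.87°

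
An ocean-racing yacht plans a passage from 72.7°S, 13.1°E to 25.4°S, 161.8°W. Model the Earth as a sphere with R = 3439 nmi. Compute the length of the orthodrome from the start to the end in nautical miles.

4912 nmi

cos σ = sin φ₁ sin φ₂ + cos φ₁ cos φ₂ cos Δλ
      = sin(-72.70°)sin(-25.40°) + cos(-72.70°)cos(-25.40°)cos(-174.90°) = 0.1420
σ = 81.838° → d = Rσ = 3439·1.42835 = 4912 nmi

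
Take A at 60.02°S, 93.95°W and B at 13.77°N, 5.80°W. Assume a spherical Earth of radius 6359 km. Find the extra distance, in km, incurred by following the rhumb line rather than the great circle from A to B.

294 km

Great circle: cos σ = sin φ₁ sin φ₂ + cos φ₁ cos φ₂ cos Δλ,  σ = 1.7625 rad → d_gc = 11207.59 km
Rhumb line: Δψ = +1.5603, q = Δφ/Δψ = 0.8254, d_rh = R√(Δφ²+q²Δλ²) = 11501.14 km
Excess = 11501.14 − 11207.59 = 293.55 ≈ 294 km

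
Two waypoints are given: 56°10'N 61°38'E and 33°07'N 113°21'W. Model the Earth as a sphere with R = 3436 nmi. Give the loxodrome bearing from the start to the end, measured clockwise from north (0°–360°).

259.3°

Δψ = ln[tan(π/4+φ₂/2)/tan(π/4+φ₁/2)] = -0.5771
Δλ = -3.0540 rad (taken the short way round)
course = atan2(Δλ, Δψ) = 259.30°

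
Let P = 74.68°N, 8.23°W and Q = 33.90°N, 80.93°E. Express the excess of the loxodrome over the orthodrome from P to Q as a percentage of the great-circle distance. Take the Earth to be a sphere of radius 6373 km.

Great circle: σ = 0.9990 rad → d_gc = Rσ = 6366.6 km
Rhumb: Δφ = -0.7117, Δλ = +1.5561, Δψ = -1.3767, q = Δφ/Δψ = 0.5170 → d_rh = R√(Δφ²+q²Δλ²) = 6845.7 km
Excess = (6845.7 − 6366.6) / 6366.6 = 479.1 / 6366.6 = 7.53% ≈ 7.5%

7.5%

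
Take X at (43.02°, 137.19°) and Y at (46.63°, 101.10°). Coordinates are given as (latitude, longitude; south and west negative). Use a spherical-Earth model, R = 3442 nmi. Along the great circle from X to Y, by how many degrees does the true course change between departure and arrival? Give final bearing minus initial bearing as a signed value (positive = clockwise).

-25.9°

At departure: θ₁ = atan2(sin Δλ cos φ₂, cos φ₁ sin φ₂ − sin φ₁ cos φ₂ cos Δλ) = 290.70°
At arrival: θ₂ = atan2(sin Δλ cos φ₁, −cos φ₂ sin φ₁ + sin φ₂ cos φ₁ cos Δλ) = 264.82°
Δθ = θ₂ − θ₁ = -25.9°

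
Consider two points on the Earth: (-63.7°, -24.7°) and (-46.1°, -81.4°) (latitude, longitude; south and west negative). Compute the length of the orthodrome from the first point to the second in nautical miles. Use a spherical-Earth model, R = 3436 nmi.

2126 nmi

Haversine: a = sin²(Δφ/2)+cos φ₁ cos φ₂ sin²(Δλ/2) = 0.09268;  σ = 2·atan2(√a,√(1−a))
σ = 35.448° → d = Rσ = 3436·0.61869 = 2126 nmi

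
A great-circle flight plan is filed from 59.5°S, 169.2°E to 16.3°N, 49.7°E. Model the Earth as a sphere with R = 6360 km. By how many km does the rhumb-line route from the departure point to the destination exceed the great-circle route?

Great circle: cos σ = sin φ₁ sin φ₂ + cos φ₁ cos φ₂ cos Δλ,  σ = 2.0734 rad → d_gc = 13186.82 km
Rhumb line: Δψ = +1.5880, q = Δφ/Δψ = 0.8331, d_rh = R√(Δφ²+q²Δλ²) = 13889.29 km
Excess = 13889.29 − 13186.82 = 702.47 ≈ 702 km

702 km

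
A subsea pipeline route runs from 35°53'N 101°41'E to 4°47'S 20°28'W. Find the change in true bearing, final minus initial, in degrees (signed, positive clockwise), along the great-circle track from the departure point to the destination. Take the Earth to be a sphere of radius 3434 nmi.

Initial bearing θ₁ = atan2(sin Δλ cos φ₂, cos φ₁ sin φ₂ − sin φ₁ cos φ₂ cos Δλ) = 286.08°
Final bearing θ₂ = (initial bearing from the destination back to the start) + 180° = 231.37°
Δθ = θ₂ − θ₁ = -54.7°

-54.7°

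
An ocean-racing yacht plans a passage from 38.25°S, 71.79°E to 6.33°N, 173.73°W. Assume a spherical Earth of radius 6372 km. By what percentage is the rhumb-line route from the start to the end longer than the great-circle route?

Great circle: σ = 1.9733 rad → d_gc = Rσ = 12573.6 km
Rhumb: Δφ = +0.7781, Δλ = +1.9981, Δψ = +0.8342, q = Δφ/Δψ = 0.9327 → d_rh = R√(Δφ²+q²Δλ²) = 12867.8 km
Excess = (12867.8 − 12573.6) / 12573.6 = 294.2 / 12573.6 = 2.34% ≈ 2.3%

2.3%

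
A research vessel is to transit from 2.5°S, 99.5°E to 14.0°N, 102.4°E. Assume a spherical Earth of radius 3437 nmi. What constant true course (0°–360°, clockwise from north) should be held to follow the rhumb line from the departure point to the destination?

9.9°

Δψ = ln[tan(π/4+φ₂/2)/tan(π/4+φ₁/2)] = +0.2905
Δλ = +0.0506 rad (taken the short way round)
course = atan2(Δλ, Δψ) = 9.88°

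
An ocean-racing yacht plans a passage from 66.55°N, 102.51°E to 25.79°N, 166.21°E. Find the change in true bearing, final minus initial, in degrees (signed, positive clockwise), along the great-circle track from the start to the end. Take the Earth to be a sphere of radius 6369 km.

+51.1°

At departure: θ₁ = atan2(sin Δλ cos φ₂, cos φ₁ sin φ₂ − sin φ₁ cos φ₂ cos Δλ) = 103.44°
At arrival: θ₂ = atan2(sin Δλ cos φ₁, −cos φ₂ sin φ₁ + sin φ₂ cos φ₁ cos Δλ) = 154.54°
Δθ = θ₂ − θ₁ = +51.1°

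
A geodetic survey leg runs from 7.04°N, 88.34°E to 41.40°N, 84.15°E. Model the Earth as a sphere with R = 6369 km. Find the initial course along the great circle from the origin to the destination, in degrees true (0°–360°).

354.5°

θ = atan2( sin Δλ·cos φ₂ ,  cos φ₁ sin φ₂ − sin φ₁ cos φ₂ cos Δλ )
  = atan2(-0.0548, +0.5646) = 354.46°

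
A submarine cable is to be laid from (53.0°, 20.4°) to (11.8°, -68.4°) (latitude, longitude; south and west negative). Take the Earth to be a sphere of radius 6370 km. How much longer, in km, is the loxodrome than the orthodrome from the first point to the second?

337 km

Great circle: cos σ = sin φ₁ sin φ₂ + cos φ₁ cos φ₂ cos Δλ,  σ = 1.3942 rad → d_gc = 8881.2 km
Rhumb line: Δψ = -0.8874, q = Δφ/Δψ = 0.8103, d_rh = R√(Δφ²+q²Δλ²) = 9218.3 km
Excess = 9218.3 − 8881.2 = 337.1 ≈ 337 km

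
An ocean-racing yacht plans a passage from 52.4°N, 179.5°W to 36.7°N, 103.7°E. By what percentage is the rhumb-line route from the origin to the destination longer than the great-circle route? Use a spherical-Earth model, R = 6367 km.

4.2%

Great circle: σ = 0.9457 rad → d_gc = Rσ = 6021.1 km
Rhumb: Δφ = -0.2740, Δλ = -1.3404, Δψ = -0.3881, q = Δφ/Δψ = 0.7060 → d_rh = R√(Δφ²+q²Δλ²) = 6273.1 km
Excess = (6273.1 − 6021.1) / 6021.1 = 252.0 / 6021.1 = 4.19% ≈ 4.2%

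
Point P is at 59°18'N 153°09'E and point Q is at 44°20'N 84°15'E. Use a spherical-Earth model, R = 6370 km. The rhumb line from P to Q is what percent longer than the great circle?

4.1%

Great circle: σ = 0.7490 rad → d_gc = Rσ = 4771.3 km
Rhumb: Δφ = -0.2612, Δλ = -1.2025, Δψ = -0.4278, q = Δφ/Δψ = 0.6107 → d_rh = R√(Δφ²+q²Δλ²) = 4964.9 km
Excess = (4964.9 − 4771.3) / 4771.3 = 193.6 / 4771.3 = 4.06% ≈ 4.1%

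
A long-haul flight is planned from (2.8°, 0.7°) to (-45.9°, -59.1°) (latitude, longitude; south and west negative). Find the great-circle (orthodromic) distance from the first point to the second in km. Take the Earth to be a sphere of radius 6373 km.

Haversine: a = sin²(Δφ/2)+cos φ₁ cos φ₂ sin²(Δλ/2) = 0.34272;  σ = 2·atan2(√a,√(1−a))
σ = 71.666° → d = Rσ = 6373·1.25080 = 7971 km

7971 km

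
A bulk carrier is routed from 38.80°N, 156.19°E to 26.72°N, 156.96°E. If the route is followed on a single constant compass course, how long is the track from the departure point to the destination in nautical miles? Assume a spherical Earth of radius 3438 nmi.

Δψ = ln[tan(π/4+φ₂/2)/tan(π/4+φ₁/2)] = -0.2516;  Δφ = -0.2108 rad,  Δλ = +0.0134 rad
q = Δφ/Δψ = 0.8381
d = R·√(Δφ² + q²Δλ²) = 3438·0.21114 = 726 nmi

726 nmi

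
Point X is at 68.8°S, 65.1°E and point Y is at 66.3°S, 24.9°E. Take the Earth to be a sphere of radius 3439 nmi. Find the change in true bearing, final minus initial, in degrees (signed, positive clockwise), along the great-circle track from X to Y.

+37.4°

Initial bearing θ₁ = atan2(sin Δλ cos φ₂, cos φ₁ sin φ₂ − sin φ₁ cos φ₂ cos Δλ) = 260.18°
Final bearing θ₂ = (initial bearing from the destination back to the start) + 180° = 297.56°
Δθ = θ₂ − θ₁ = +37.4°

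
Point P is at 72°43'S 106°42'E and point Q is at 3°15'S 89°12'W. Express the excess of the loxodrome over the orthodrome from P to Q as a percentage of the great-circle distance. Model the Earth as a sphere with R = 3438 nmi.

Great circle: σ = 1.8040 rad → d_gc = Rσ = 6202.3 nmi
Rhumb: Δφ = +1.2124, Δλ = +2.8641, Δψ = +1.8273, q = Δφ/Δψ = 0.6635 → d_rh = R√(Δφ²+q²Δλ²) = 7749.9 nmi
Excess = (7749.9 − 6202.3) / 6202.3 = 1547.6 / 6202.3 = 24.952% ≈ 25.0%

25.0%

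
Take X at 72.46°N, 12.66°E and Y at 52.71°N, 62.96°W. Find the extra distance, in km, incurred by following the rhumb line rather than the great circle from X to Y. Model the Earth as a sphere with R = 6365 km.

Great circle: cos σ = sin φ₁ sin φ₂ + cos φ₁ cos φ₂ cos Δλ,  σ = 0.6369 rad → d_gc = 4053.9 km
Rhumb line: Δψ = -0.7826, q = Δφ/Δψ = 0.4405, d_rh = R√(Δφ²+q²Δλ²) = 4301.8 km
Excess = 4301.8 − 4053.9 = 247.9 ≈ 248 km

248 km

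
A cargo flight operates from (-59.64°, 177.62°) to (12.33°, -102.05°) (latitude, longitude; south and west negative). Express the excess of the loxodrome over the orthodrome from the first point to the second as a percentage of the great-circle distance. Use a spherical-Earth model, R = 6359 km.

Great circle: σ = 1.6723 rad → d_gc = Rσ = 10634.1 km
Rhumb: Δφ = +1.2561, Δλ = +1.4020, Δψ = +1.5213, q = Δφ/Δψ = 0.8257 → d_rh = R√(Δφ²+q²Δλ²) = 10862.3 km
Excess = (10862.3 − 10634.1) / 10634.1 = 228.2 / 10634.1 = 2.146% ≈ 2.1%

2.1%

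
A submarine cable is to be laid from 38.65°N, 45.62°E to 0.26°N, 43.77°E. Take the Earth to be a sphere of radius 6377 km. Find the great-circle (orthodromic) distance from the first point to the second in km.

Haversine: a = sin²(Δφ/2)+cos φ₁ cos φ₂ sin²(Δλ/2) = 0.10830;  σ = 2·atan2(√a,√(1−a))
σ = 38.428° → d = Rσ = 6377·0.67069 = 4277 km

4277 km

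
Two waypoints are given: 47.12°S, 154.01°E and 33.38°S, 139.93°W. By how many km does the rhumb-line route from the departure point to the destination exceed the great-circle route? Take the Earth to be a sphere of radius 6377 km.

Great circle: cos σ = sin φ₁ sin φ₂ + cos φ₁ cos φ₂ cos Δλ,  σ = 0.8844 rad → d_gc = 5639.9 km
Rhumb line: Δψ = +0.3161, q = Δφ/Δψ = 0.7588, d_rh = R√(Δφ²+q²Δλ²) = 5784.5 km
Excess = 5784.5 − 5639.9 = 144.6 ≈ 145 km

145 km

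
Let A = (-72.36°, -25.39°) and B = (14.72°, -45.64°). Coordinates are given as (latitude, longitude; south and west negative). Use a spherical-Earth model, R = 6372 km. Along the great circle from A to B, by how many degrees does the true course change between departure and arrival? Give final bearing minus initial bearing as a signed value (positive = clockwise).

Initial bearing θ₁ = atan2(sin Δλ cos φ₂, cos φ₁ sin φ₂ − sin φ₁ cos φ₂ cos Δλ) = 340.43°
Final bearing θ₂ = (initial bearing from the destination back to the start) + 180° = 353.98°
Δθ = θ₂ − θ₁ = +13.5°

+13.5°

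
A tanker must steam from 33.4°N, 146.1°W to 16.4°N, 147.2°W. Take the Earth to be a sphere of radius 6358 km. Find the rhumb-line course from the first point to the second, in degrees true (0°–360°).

183.3°

Meridional parts: M(φ₁)=+0.6191, M(φ₂)=+0.2902 → ΔM = -0.3288;  Δλ = -0.0192 rad
tan C = Δλ / ΔM = +0.0584 → C = 183.34°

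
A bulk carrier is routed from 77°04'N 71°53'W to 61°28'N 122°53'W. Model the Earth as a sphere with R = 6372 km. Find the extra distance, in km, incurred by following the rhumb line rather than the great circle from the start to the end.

Great circle: cos σ = sin φ₁ sin φ₂ + cos φ₁ cos φ₂ cos Δλ,  σ = 0.3936 rad → d_gc = 2508.0 km
Rhumb line: Δψ = -0.8080, q = Δφ/Δψ = 0.3370, d_rh = R√(Δφ²+q²Δλ²) = 2581.3 km
Excess = 2581.3 − 2508.0 = 73.3 ≈ 73 km

73 km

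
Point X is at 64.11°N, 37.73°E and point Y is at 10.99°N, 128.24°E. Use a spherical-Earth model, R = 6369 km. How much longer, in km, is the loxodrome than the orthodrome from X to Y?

Great circle: cos σ = sin φ₁ sin φ₂ + cos φ₁ cos φ₂ cos Δλ,  σ = 1.4023 rad → d_gc = 8931.3 km
Rhumb line: Δψ = -1.2773, q = Δφ/Δψ = 0.7258, d_rh = R√(Δφ²+q²Δλ²) = 9391.4 km
Excess = 9391.4 − 8931.3 = 460.1 ≈ 460 km

460 km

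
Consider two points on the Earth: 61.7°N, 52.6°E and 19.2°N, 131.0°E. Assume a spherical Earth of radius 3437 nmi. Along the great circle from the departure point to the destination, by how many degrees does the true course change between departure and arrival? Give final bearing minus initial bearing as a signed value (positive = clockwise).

+59.2°

Initial bearing θ₁ = atan2(sin Δλ cos φ₂, cos φ₁ sin φ₂ − sin φ₁ cos φ₂ cos Δλ) = 90.70°
Final bearing θ₂ = (initial bearing from the destination back to the start) + 180° = 149.87°
Δθ = θ₂ − θ₁ = +59.2°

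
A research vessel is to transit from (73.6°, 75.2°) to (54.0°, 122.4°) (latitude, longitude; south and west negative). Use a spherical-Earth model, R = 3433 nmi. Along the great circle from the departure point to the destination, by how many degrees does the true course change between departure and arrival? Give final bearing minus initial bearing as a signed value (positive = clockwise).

At departure: θ₁ = atan2(sin Δλ cos φ₂, cos φ₁ sin φ₂ − sin φ₁ cos φ₂ cos Δλ) = 109.73°
At arrival: θ₂ = atan2(sin Δλ cos φ₁, −cos φ₂ sin φ₁ + sin φ₂ cos φ₁ cos Δλ) = 153.12°
Δθ = θ₂ − θ₁ = +43.4°

+43.4°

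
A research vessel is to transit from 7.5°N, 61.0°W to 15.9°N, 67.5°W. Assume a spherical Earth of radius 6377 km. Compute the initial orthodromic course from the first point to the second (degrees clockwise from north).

323.5°

N = sin Δλ·cos φ₂ = -0.1089;  D = cos φ₁ sin φ₂ − sin φ₁ cos φ₂ cos Δλ = +0.1469
initial course = atan2(N, D) = 323.45°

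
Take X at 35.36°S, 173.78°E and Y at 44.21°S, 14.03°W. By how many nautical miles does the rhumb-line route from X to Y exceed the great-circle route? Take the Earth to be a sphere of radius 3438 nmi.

1931 nmi

Great circle: cos σ = sin φ₁ sin φ₂ + cos φ₁ cos φ₂ cos Δλ,  σ = 1.7473 rad → d_gc = 6007.3 nmi
Rhumb line: Δψ = -0.2015, q = Δφ/Δψ = 0.7666, d_rh = R√(Δφ²+q²Δλ²) = 7938.7 nmi
Excess = 7938.7 − 6007.3 = 1931.4 ≈ 1931 nmi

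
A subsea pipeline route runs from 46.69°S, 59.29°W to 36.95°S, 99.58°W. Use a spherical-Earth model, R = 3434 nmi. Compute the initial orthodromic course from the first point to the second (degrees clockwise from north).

N = sin Δλ·cos φ₂ = -0.5168;  D = cos φ₁ sin φ₂ − sin φ₁ cos φ₂ cos Δλ = +0.0312
initial course = atan2(N, D) = 273.46°

273.5°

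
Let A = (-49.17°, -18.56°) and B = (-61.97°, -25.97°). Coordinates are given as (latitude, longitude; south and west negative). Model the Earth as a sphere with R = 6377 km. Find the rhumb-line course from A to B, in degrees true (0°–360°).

Meridional parts: M(φ₁)=-0.9883, M(φ₂)=-1.3879 → ΔM = -0.3995;  Δλ = -0.1293 rad
tan C = Δλ / ΔM = +0.3237 → C = 197.94°

197.9°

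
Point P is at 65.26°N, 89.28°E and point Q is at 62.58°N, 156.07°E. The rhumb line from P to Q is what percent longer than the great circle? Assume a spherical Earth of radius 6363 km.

Great circle: σ = 0.4904 rad → d_gc = Rσ = 3120.5 km
Rhumb: Δφ = -0.0468, Δλ = +1.1657, Δψ = -0.1065, q = Δφ/Δψ = 0.4393 → d_rh = R√(Δφ²+q²Δλ²) = 3271.7 km
Excess = (3271.7 − 3120.5) / 3120.5 = 151.2 / 3120.5 = 4.845% ≈ 4.8%

4.8%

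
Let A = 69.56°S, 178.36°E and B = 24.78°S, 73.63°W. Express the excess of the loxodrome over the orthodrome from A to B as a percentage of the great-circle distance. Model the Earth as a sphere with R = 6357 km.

Great circle: σ = 1.2716 rad → d_gc = Rσ = 8083.8 km
Rhumb: Δφ = +0.7816, Δλ = +1.8851, Δψ = +1.2666, q = Δφ/Δψ = 0.6171 → d_rh = R√(Δφ²+q²Δλ²) = 8908.9 km
Excess = (8908.9 − 8083.8) / 8083.8 = 825.1 / 8083.8 = 10.21% ≈ 10.2%

10.2%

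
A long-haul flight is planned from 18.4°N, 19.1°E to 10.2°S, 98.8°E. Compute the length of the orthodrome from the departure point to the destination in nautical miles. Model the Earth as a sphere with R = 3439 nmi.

cos σ = sin φ₁ sin φ₂ + cos φ₁ cos φ₂ cos Δλ
      = sin(18.40°)sin(-10.20°) + cos(18.40°)cos(-10.20°)cos(79.70°) = 0.1111
σ = 83.622° → d = Rσ = 3439·1.45948 = 5019 nmi

5019 nmi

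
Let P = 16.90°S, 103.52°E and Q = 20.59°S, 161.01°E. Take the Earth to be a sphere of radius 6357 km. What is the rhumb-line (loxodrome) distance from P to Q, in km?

6053 km

Δψ = ln[tan(π/4+φ₂/2)/tan(π/4+φ₁/2)] = -0.0680;  Δφ = -0.0644 rad,  Δλ = +1.0034 rad
q = Δφ/Δψ = 0.9468
d = R·√(Δφ² + q²Δλ²) = 6357·0.95215 = 6053 km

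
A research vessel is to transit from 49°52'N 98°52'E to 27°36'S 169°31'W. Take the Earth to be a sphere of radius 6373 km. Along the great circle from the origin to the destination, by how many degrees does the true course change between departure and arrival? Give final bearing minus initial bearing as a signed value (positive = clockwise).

+28.6°

Initial bearing θ₁ = atan2(sin Δλ cos φ₂, cos φ₁ sin φ₂ − sin φ₁ cos φ₂ cos Δλ) = 107.51°
Final bearing θ₂ = (initial bearing from the destination back to the start) + 180° = 136.08°
Δθ = θ₂ − θ₁ = +28.6°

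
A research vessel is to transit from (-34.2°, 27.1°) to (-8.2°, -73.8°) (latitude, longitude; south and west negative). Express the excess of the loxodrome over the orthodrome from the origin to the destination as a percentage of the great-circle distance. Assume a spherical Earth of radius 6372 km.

2.4%

Great circle: σ = 1.6455 rad → d_gc = Rσ = 10485.1 km
Rhumb: Δφ = +0.4538, Δλ = -1.7610, Δψ = +0.4923, q = Δφ/Δψ = 0.9218 → d_rh = R√(Δφ²+q²Δλ²) = 10740.7 km
Excess = (10740.7 − 10485.1) / 10485.1 = 255.6 / 10485.1 = 2.44% ≈ 2.4%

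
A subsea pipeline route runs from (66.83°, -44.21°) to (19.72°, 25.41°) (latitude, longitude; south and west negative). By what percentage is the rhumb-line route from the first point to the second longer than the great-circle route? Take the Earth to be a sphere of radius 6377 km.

Great circle: σ = 1.1161 rad → d_gc = Rσ = 7117.3 km
Rhumb: Δφ = -0.8222, Δλ = +1.2151, Δψ = -1.2336, q = Δφ/Δψ = 0.6665 → d_rh = R√(Δφ²+q²Δλ²) = 7359.9 km
Excess = (7359.9 − 7117.3) / 7117.3 = 242.6 / 7117.3 = 3.41% ≈ 3.4%

3.4%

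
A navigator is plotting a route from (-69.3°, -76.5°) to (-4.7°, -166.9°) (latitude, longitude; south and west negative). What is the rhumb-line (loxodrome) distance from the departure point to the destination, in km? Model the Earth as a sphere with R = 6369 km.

Δψ = ln[tan(π/4+φ₂/2)/tan(π/4+φ₁/2)] = +1.6182;  Δφ = +1.1275 rad,  Δλ = -1.5778 rad
q = Δφ/Δψ = 0.6968
d = R·√(Δφ² + q²Δλ²) = 6369·1.57473 = 10029 km

10029 km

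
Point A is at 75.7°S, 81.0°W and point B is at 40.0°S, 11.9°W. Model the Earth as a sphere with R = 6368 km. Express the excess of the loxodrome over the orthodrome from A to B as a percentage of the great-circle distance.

Great circle: σ = 0.8088 rad → d_gc = Rσ = 5150.4 km
Rhumb: Δφ = +0.6231, Δλ = +1.2060, Δψ = +1.3130, q = Δφ/Δψ = 0.4746 → d_rh = R√(Δφ²+q²Δλ²) = 5387.6 km
Excess = (5387.6 − 5150.4) / 5150.4 = 237.2 / 5150.4 = 4.61% ≈ 4.6%

4.6%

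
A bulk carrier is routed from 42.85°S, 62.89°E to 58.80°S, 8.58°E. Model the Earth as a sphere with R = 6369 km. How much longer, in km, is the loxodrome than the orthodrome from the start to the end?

97 km

Great circle: cos σ = sin φ₁ sin φ₂ + cos φ₁ cos φ₂ cos Δλ,  σ = 0.6380 rad → d_gc = 4063.5 km
Rhumb line: Δψ = -0.4465, q = Δφ/Δψ = 0.6234, d_rh = R√(Δφ²+q²Δλ²) = 4160.3 km
Excess = 4160.3 − 4063.5 = 96.8 ≈ 97 km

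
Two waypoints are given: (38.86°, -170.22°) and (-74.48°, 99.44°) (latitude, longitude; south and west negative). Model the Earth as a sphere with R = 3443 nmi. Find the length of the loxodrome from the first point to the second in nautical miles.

7865 nmi

Δψ = ln[tan(π/4+φ₂/2)/tan(π/4+φ₁/2)] = -2.7303;  Δφ = -1.9782 rad,  Δλ = -1.5767 rad
q = Δφ/Δψ = 0.7245
d = R·√(Δφ² + q²Δλ²) = 3443·2.28433 = 7865 nmi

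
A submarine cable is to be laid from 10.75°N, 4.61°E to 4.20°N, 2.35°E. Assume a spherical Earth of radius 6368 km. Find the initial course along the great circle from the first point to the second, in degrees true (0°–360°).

199.0°

N = sin Δλ·cos φ₂ = -0.0393;  D = cos φ₁ sin φ₂ − sin φ₁ cos φ₂ cos Δλ = -0.1139
initial course = atan2(N, D) = 199.05°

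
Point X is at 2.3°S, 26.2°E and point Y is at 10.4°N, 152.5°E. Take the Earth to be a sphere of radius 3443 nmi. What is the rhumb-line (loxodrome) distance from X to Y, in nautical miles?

Δψ = ln[tan(π/4+φ₂/2)/tan(π/4+φ₁/2)] = +0.2227;  Δφ = +0.2217 rad,  Δλ = +2.2044 rad
q = Δφ/Δψ = 0.9954
d = R·√(Δφ² + q²Δλ²) = 3443·2.20546 = 7593 nmi

7593 nmi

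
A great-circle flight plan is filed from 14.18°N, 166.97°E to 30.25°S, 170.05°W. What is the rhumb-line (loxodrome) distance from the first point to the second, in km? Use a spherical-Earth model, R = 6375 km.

5524 km

Δψ = ln[tan(π/4+φ₂/2)/tan(π/4+φ₁/2)] = -0.8044;  Δφ = -0.7754 rad,  Δλ = +0.4011 rad
q = Δφ/Δψ = 0.9640
d = R·√(Δφ² + q²Δλ²) = 6375·0.86649 = 5524 km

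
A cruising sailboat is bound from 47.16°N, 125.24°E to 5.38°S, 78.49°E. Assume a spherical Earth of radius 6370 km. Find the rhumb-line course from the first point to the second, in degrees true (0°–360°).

218.4°

Δψ = ln[tan(π/4+φ₂/2)/tan(π/4+φ₁/2)] = -1.0298
Δλ = -0.8159 rad (taken the short way round)
course = atan2(Δλ, Δψ) = 218.39°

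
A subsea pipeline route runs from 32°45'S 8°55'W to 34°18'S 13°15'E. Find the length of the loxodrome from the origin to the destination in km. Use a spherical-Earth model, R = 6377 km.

2064 km

Δψ = ln[tan(π/4+φ₂/2)/tan(π/4+φ₁/2)] = -0.0325;  Δφ = -0.0271 rad,  Δλ = +0.3869 rad
q = Δφ/Δψ = 0.8336
d = R·√(Δφ² + q²Δλ²) = 6377·0.32364 = 2064 km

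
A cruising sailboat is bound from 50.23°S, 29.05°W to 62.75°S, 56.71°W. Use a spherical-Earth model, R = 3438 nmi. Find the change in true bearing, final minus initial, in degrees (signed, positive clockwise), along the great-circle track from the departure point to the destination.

+23.3°

At departure: θ₁ = atan2(sin Δλ cos φ₂, cos φ₁ sin φ₂ − sin φ₁ cos φ₂ cos Δλ) = 219.59°
At arrival: θ₂ = atan2(sin Δλ cos φ₁, −cos φ₂ sin φ₁ + sin φ₂ cos φ₁ cos Δλ) = 242.93°
Δθ = θ₂ − θ₁ = +23.3°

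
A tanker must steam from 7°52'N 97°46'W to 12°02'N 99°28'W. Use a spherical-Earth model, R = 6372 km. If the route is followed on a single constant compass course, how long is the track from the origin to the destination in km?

Rhumb course C = atan2(Δλ, Δψ) with Δψ = ln[tan(π/4+φ₂/2)/tan(π/4+φ₁/2)] = +0.0738, Δλ = -0.0297 → C = 338.11°
d = R·|Δφ| / |cos C| = 6372·0.07272 / 0.92791 = 499 km

499 km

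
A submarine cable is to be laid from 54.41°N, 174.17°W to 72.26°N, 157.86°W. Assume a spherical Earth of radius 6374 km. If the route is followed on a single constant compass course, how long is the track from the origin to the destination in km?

2135 km

Rhumb course C = atan2(Δλ, Δψ) with Δψ = ln[tan(π/4+φ₂/2)/tan(π/4+φ₁/2)] = +0.7211, Δλ = +0.2847 → C = 21.54°
d = R·|Δφ| / |cos C| = 6374·0.31154 / 0.93015 = 2135 km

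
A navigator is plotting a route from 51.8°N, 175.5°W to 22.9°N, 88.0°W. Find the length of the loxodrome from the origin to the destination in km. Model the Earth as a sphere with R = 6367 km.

8203 km

Rhumb course C = atan2(Δλ, Δψ) with Δψ = ln[tan(π/4+φ₂/2)/tan(π/4+φ₁/2)] = -0.6497, Δλ = +1.5272 → C = 113.05°
d = R·|Δφ| / |cos C| = 6367·0.50440 / 0.39149 = 8203 km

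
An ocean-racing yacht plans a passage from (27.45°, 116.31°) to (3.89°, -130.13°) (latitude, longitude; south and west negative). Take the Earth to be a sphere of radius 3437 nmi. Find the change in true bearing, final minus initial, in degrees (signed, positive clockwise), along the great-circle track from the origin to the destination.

+45.7°

Initial bearing θ₁ = atan2(sin Δλ cos φ₂, cos φ₁ sin φ₂ − sin φ₁ cos φ₂ cos Δλ) = 75.06°
Final bearing θ₂ = (initial bearing from the destination back to the start) + 180° = 120.75°
Δθ = θ₂ − θ₁ = +45.7°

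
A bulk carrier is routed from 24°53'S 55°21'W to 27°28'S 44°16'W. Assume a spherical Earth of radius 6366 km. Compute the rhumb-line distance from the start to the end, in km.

1142 km

Rhumb course C = atan2(Δλ, Δψ) with Δψ = ln[tan(π/4+φ₂/2)/tan(π/4+φ₁/2)] = -0.0502, Δλ = +0.1934 → C = 104.56°
d = R·|Δφ| / |cos C| = 6366·0.04509 / 0.25141 = 1142 km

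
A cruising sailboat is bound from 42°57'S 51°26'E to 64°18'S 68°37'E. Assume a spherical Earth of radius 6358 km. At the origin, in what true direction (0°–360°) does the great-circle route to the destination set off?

N = sin Δλ·cos φ₂ = +0.1281;  D = cos φ₁ sin φ₂ − sin φ₁ cos φ₂ cos Δλ = -0.3773
initial course = atan2(N, D) = 161.24°

161.2°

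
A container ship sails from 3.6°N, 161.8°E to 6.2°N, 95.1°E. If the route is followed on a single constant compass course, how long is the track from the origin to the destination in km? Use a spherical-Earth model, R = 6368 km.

7391 km

Δψ = ln[tan(π/4+φ₂/2)/tan(π/4+φ₁/2)] = +0.0455;  Δφ = +0.0454 rad,  Δλ = -1.1641 rad
q = Δφ/Δψ = 0.9963
d = R·√(Δφ² + q²Δλ²) = 6368·1.16067 = 7391 km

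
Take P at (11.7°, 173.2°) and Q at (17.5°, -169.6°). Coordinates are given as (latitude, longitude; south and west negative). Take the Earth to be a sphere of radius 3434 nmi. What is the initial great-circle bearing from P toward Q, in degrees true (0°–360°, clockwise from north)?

68.7°

θ = atan2( sin Δλ·cos φ₂ ,  cos φ₁ sin φ₂ − sin φ₁ cos φ₂ cos Δλ )
  = atan2(+0.2820, +0.1097) = 68.74°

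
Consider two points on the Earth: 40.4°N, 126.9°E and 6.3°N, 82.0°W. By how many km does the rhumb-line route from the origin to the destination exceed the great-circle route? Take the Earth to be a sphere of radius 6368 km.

Great circle: cos σ = sin φ₁ sin φ₂ + cos φ₁ cos φ₂ cos Δλ,  σ = 2.2038 rad → d_gc = 14033.67 km
Rhumb line: Δψ = -0.6619, q = Δφ/Δψ = 0.8992, d_rh = R√(Δφ²+q²Δλ²) = 15569.23 km
Excess = 15569.23 − 14033.67 = 1535.56 ≈ 1536 km

1536 km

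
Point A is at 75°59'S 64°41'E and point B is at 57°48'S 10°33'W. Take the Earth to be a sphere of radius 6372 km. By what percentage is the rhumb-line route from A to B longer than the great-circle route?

6.4%

Great circle: σ = 0.5474 rad → d_gc = Rσ = 3487.9 km
Rhumb: Δφ = +0.3174, Δλ = -1.3131, Δψ = +0.8535, q = Δφ/Δψ = 0.3718 → d_rh = R√(Δφ²+q²Δλ²) = 3710.5 km
Excess = (3710.5 − 3487.9) / 3487.9 = 222.6 / 3487.9 = 6.38% ≈ 6.4%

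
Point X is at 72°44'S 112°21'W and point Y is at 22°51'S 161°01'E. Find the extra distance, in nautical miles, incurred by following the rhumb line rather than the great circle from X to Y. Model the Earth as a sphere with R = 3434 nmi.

Great circle: cos σ = sin φ₁ sin φ₂ + cos φ₁ cos φ₂ cos Δλ,  σ = 1.1735 rad → d_gc = 4030.0 nmi
Rhumb line: Δψ = +1.4752, q = Δφ/Δψ = 0.5902, d_rh = R√(Δφ²+q²Δλ²) = 4281.3 nmi
Excess = 4281.3 − 4030.0 = 251.3 ≈ 251 nmi

251 nmi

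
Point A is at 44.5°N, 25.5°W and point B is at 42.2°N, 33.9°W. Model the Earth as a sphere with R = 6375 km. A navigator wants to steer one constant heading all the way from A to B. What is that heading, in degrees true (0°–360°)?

249.4°

Δψ = ln[tan(π/4+φ₂/2)/tan(π/4+φ₁/2)] = -0.0552
Δλ = -0.1466 rad (taken the short way round)
course = atan2(Δλ, Δψ) = 249.36°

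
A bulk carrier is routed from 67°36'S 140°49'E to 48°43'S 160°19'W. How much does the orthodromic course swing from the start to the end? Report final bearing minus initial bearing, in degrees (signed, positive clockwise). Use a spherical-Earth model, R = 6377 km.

Initial bearing θ₁ = atan2(sin Δλ cos φ₂, cos φ₁ sin φ₂ − sin φ₁ cos φ₂ cos Δλ) = 87.06°
Final bearing θ₂ = (initial bearing from the destination back to the start) + 180° = 35.23°
Δθ = θ₂ − θ₁ = -51.8°

-51.8°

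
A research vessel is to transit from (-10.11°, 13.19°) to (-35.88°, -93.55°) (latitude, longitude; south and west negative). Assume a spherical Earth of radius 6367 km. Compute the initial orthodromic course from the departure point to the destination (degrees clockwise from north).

231.5°

N = sin Δλ·cos φ₂ = -0.7759;  D = cos φ₁ sin φ₂ − sin φ₁ cos φ₂ cos Δλ = -0.6180
initial course = atan2(N, D) = 231.47°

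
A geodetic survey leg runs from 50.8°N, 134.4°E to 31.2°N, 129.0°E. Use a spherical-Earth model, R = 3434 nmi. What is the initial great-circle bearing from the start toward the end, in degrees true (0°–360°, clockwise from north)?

θ = atan2( sin Δλ·cos φ₂ ,  cos φ₁ sin φ₂ − sin φ₁ cos φ₂ cos Δλ )
  = atan2(-0.0805, -0.3325) = 193.61°

193.6°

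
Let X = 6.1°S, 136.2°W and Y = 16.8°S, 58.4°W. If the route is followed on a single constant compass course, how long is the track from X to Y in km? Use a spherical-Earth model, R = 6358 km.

8531 km

Rhumb course C = atan2(Δλ, Δψ) with Δψ = ln[tan(π/4+φ₂/2)/tan(π/4+φ₁/2)] = -0.1908, Δλ = +1.3579 → C = 98.00°
d = R·|Δφ| / |cos C| = 6358·0.18675 / 0.13918 = 8531 km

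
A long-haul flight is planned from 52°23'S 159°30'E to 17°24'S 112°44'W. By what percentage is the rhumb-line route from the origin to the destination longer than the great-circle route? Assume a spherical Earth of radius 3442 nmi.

Great circle: σ = 1.3082 rad → d_gc = Rσ = 4502.9 nmi
Rhumb: Δφ = +0.6106, Δλ = +1.5318, Δψ = +0.7686, q = Δφ/Δψ = 0.7944 → d_rh = R√(Δφ²+q²Δλ²) = 4686.1 nmi
Excess = (4686.1 − 4502.9) / 4502.9 = 183.2 / 4502.9 = 4.07% ≈ 4.1%

4.1%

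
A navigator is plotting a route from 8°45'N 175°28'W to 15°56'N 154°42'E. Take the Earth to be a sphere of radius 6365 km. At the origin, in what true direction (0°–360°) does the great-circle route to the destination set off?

θ = atan2( sin Δλ·cos φ₂ ,  cos φ₁ sin φ₂ − sin φ₁ cos φ₂ cos Δλ )
  = atan2(-0.4784, +0.1444) = 286.80°

286.8°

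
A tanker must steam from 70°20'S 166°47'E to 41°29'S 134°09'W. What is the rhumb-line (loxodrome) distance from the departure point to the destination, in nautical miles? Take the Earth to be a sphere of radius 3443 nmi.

2550 nmi

Rhumb course C = atan2(Δλ, Δψ) with Δψ = ln[tan(π/4+φ₂/2)/tan(π/4+φ₁/2)] = +0.9555, Δλ = +1.0309 → C = 47.17°
d = R·|Δφ| / |cos C| = 3443·0.50353 / 0.67977 = 2550 nmi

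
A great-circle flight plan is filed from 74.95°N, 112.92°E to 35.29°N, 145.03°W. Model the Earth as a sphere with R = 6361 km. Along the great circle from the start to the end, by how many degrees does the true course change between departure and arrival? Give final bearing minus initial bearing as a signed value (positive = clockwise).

Initial bearing θ₁ = atan2(sin Δλ cos φ₂, cos φ₁ sin φ₂ − sin φ₁ cos φ₂ cos Δλ) = 68.49°
Final bearing θ₂ = (initial bearing from the destination back to the start) + 180° = 162.78°
Δθ = θ₂ − θ₁ = +94.3°

+94.3°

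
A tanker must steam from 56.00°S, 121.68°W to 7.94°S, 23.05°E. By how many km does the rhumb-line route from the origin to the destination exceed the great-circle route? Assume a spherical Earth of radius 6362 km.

1764 km

Great circle: cos σ = sin φ₁ sin φ₂ + cos φ₁ cos φ₂ cos Δλ,  σ = 1.9152 rad → d_gc = 12184.61 km
Rhumb line: Δψ = +1.0460, q = Δφ/Δψ = 0.8019, d_rh = R√(Δφ²+q²Δλ²) = 13948.12 km
Excess = 13948.12 − 12184.61 = 1763.51 ≈ 1764 km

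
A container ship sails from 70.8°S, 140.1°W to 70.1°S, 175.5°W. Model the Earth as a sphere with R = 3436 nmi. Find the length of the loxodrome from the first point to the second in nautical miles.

Δψ = ln[tan(π/4+φ₂/2)/tan(π/4+φ₁/2)] = +0.0365;  Δφ = +0.0122 rad,  Δλ = -0.6178 rad
q = Δφ/Δψ = 0.3346
d = R·√(Δφ² + q²Δλ²) = 3436·0.20709 = 712 nmi

712 nmi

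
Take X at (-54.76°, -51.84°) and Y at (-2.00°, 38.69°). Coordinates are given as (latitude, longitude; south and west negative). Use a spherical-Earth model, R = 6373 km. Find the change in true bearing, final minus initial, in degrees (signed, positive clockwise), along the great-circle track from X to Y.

Initial bearing θ₁ = atan2(sin Δλ cos φ₂, cos φ₁ sin φ₂ − sin φ₁ cos φ₂ cos Δλ) = 91.59°
Final bearing θ₂ = (initial bearing from the destination back to the start) + 180° = 35.25°
Δθ = θ₂ − θ₁ = -56.3°

-56.3°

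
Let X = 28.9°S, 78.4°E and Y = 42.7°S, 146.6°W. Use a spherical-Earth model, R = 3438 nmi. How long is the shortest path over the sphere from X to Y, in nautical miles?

cos σ = sin φ₁ sin φ₂ + cos φ₁ cos φ₂ cos Δλ
      = sin(-28.90°)sin(-42.70°) + cos(-28.90°)cos(-42.70°)cos(135.00°) = -0.1272
σ = 97.308° → d = Rσ = 3438·1.69835 = 5839 nmi

5839 nmi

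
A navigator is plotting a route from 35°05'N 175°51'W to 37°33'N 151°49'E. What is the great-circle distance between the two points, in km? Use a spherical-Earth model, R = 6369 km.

2895 km

Haversine: a = sin²(Δφ/2)+cos φ₁ cos φ₂ sin²(Δλ/2) = 0.05076;  σ = 2·atan2(√a,√(1−a))
σ = 26.041° → d = Rσ = 6369·0.45450 = 2895 km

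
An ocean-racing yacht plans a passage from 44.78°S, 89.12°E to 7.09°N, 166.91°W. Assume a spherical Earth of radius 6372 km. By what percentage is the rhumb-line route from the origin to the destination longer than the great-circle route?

Great circle: σ = 1.8307 rad → d_gc = Rσ = 11665.2 km
Rhumb: Δφ = +0.9053, Δλ = +1.8146, Δψ = +1.0000, q = Δφ/Δψ = 0.9053 → d_rh = R√(Δφ²+q²Δλ²) = 11951.9 km
Excess = (11951.9 − 11665.2) / 11665.2 = 286.7 / 11665.2 = 2.46% ≈ 2.5%

2.5%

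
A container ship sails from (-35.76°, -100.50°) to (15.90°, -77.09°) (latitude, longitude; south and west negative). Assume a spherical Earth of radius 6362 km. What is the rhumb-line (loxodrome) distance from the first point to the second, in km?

Δψ = ln[tan(π/4+φ₂/2)/tan(π/4+φ₁/2)] = +0.9502;  Δφ = +0.9016 rad,  Δλ = +0.4086 rad
q = Δφ/Δψ = 0.9488
d = R·√(Δφ² + q²Δλ²) = 6362·0.98145 = 6244 km

6244 km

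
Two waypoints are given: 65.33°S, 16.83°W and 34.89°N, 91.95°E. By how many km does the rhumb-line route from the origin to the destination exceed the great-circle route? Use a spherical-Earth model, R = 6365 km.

455 km

Great circle: cos σ = sin φ₁ sin φ₂ + cos φ₁ cos φ₂ cos Δλ,  σ = 2.2524 rad → d_gc = 14336.3 km
Rhumb line: Δψ = +2.1707, q = Δφ/Δψ = 0.8058, d_rh = R√(Δφ²+q²Δλ²) = 14791.2 km
Excess = 14791.2 − 14336.3 = 454.9 ≈ 455 km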